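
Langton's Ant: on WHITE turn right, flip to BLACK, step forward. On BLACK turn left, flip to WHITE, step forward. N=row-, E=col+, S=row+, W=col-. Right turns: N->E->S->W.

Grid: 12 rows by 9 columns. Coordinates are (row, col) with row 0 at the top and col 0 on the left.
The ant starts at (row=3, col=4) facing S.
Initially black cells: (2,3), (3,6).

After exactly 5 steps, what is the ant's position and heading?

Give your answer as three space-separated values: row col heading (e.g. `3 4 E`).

Step 1: on WHITE (3,4): turn R to W, flip to black, move to (3,3). |black|=3
Step 2: on WHITE (3,3): turn R to N, flip to black, move to (2,3). |black|=4
Step 3: on BLACK (2,3): turn L to W, flip to white, move to (2,2). |black|=3
Step 4: on WHITE (2,2): turn R to N, flip to black, move to (1,2). |black|=4
Step 5: on WHITE (1,2): turn R to E, flip to black, move to (1,3). |black|=5

Answer: 1 3 E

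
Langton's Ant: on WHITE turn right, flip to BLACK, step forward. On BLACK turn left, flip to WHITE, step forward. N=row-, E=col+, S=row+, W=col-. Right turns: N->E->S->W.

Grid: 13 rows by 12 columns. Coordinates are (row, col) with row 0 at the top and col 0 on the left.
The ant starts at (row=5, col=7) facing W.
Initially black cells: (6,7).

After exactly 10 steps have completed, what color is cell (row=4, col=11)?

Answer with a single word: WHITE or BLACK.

Answer: WHITE

Derivation:
Step 1: on WHITE (5,7): turn R to N, flip to black, move to (4,7). |black|=2
Step 2: on WHITE (4,7): turn R to E, flip to black, move to (4,8). |black|=3
Step 3: on WHITE (4,8): turn R to S, flip to black, move to (5,8). |black|=4
Step 4: on WHITE (5,8): turn R to W, flip to black, move to (5,7). |black|=5
Step 5: on BLACK (5,7): turn L to S, flip to white, move to (6,7). |black|=4
Step 6: on BLACK (6,7): turn L to E, flip to white, move to (6,8). |black|=3
Step 7: on WHITE (6,8): turn R to S, flip to black, move to (7,8). |black|=4
Step 8: on WHITE (7,8): turn R to W, flip to black, move to (7,7). |black|=5
Step 9: on WHITE (7,7): turn R to N, flip to black, move to (6,7). |black|=6
Step 10: on WHITE (6,7): turn R to E, flip to black, move to (6,8). |black|=7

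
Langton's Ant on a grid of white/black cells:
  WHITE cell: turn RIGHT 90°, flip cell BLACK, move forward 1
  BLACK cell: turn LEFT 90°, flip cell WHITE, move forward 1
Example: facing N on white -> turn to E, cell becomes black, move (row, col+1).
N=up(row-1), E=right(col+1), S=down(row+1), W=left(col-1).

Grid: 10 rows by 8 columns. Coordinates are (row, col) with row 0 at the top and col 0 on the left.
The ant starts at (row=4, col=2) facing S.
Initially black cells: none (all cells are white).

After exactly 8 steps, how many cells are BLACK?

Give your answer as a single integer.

Step 1: on WHITE (4,2): turn R to W, flip to black, move to (4,1). |black|=1
Step 2: on WHITE (4,1): turn R to N, flip to black, move to (3,1). |black|=2
Step 3: on WHITE (3,1): turn R to E, flip to black, move to (3,2). |black|=3
Step 4: on WHITE (3,2): turn R to S, flip to black, move to (4,2). |black|=4
Step 5: on BLACK (4,2): turn L to E, flip to white, move to (4,3). |black|=3
Step 6: on WHITE (4,3): turn R to S, flip to black, move to (5,3). |black|=4
Step 7: on WHITE (5,3): turn R to W, flip to black, move to (5,2). |black|=5
Step 8: on WHITE (5,2): turn R to N, flip to black, move to (4,2). |black|=6

Answer: 6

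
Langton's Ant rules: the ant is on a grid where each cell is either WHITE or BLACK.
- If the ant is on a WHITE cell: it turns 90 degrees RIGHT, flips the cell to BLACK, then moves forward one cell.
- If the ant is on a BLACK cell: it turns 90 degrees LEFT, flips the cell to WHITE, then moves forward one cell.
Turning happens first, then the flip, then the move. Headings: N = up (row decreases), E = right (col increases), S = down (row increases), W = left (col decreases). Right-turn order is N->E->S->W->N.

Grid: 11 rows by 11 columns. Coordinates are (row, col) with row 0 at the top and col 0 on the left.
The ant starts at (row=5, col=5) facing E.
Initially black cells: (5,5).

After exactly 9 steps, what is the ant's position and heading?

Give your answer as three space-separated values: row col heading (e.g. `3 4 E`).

Step 1: on BLACK (5,5): turn L to N, flip to white, move to (4,5). |black|=0
Step 2: on WHITE (4,5): turn R to E, flip to black, move to (4,6). |black|=1
Step 3: on WHITE (4,6): turn R to S, flip to black, move to (5,6). |black|=2
Step 4: on WHITE (5,6): turn R to W, flip to black, move to (5,5). |black|=3
Step 5: on WHITE (5,5): turn R to N, flip to black, move to (4,5). |black|=4
Step 6: on BLACK (4,5): turn L to W, flip to white, move to (4,4). |black|=3
Step 7: on WHITE (4,4): turn R to N, flip to black, move to (3,4). |black|=4
Step 8: on WHITE (3,4): turn R to E, flip to black, move to (3,5). |black|=5
Step 9: on WHITE (3,5): turn R to S, flip to black, move to (4,5). |black|=6

Answer: 4 5 S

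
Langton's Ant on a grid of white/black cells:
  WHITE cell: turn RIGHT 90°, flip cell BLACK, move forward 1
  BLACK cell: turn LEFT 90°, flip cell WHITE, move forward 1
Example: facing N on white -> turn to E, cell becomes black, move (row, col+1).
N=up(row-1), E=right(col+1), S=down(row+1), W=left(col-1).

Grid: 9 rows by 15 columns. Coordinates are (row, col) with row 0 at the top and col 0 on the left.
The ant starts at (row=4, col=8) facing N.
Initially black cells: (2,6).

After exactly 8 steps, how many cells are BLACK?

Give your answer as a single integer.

Step 1: on WHITE (4,8): turn R to E, flip to black, move to (4,9). |black|=2
Step 2: on WHITE (4,9): turn R to S, flip to black, move to (5,9). |black|=3
Step 3: on WHITE (5,9): turn R to W, flip to black, move to (5,8). |black|=4
Step 4: on WHITE (5,8): turn R to N, flip to black, move to (4,8). |black|=5
Step 5: on BLACK (4,8): turn L to W, flip to white, move to (4,7). |black|=4
Step 6: on WHITE (4,7): turn R to N, flip to black, move to (3,7). |black|=5
Step 7: on WHITE (3,7): turn R to E, flip to black, move to (3,8). |black|=6
Step 8: on WHITE (3,8): turn R to S, flip to black, move to (4,8). |black|=7

Answer: 7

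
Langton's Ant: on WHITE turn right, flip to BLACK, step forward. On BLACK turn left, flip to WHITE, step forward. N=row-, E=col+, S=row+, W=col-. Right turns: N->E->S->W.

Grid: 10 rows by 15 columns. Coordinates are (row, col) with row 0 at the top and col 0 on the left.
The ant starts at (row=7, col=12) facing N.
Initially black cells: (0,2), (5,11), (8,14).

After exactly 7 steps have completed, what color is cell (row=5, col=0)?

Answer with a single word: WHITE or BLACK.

Step 1: on WHITE (7,12): turn R to E, flip to black, move to (7,13). |black|=4
Step 2: on WHITE (7,13): turn R to S, flip to black, move to (8,13). |black|=5
Step 3: on WHITE (8,13): turn R to W, flip to black, move to (8,12). |black|=6
Step 4: on WHITE (8,12): turn R to N, flip to black, move to (7,12). |black|=7
Step 5: on BLACK (7,12): turn L to W, flip to white, move to (7,11). |black|=6
Step 6: on WHITE (7,11): turn R to N, flip to black, move to (6,11). |black|=7
Step 7: on WHITE (6,11): turn R to E, flip to black, move to (6,12). |black|=8

Answer: WHITE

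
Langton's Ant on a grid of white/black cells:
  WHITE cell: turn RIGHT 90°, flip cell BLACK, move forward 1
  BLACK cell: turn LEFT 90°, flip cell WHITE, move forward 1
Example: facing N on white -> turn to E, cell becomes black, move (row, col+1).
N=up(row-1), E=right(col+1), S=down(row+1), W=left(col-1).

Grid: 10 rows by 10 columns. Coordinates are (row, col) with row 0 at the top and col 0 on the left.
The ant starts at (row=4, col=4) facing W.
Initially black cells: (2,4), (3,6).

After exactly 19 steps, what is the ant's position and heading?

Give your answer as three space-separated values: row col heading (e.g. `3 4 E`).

Step 1: on WHITE (4,4): turn R to N, flip to black, move to (3,4). |black|=3
Step 2: on WHITE (3,4): turn R to E, flip to black, move to (3,5). |black|=4
Step 3: on WHITE (3,5): turn R to S, flip to black, move to (4,5). |black|=5
Step 4: on WHITE (4,5): turn R to W, flip to black, move to (4,4). |black|=6
Step 5: on BLACK (4,4): turn L to S, flip to white, move to (5,4). |black|=5
Step 6: on WHITE (5,4): turn R to W, flip to black, move to (5,3). |black|=6
Step 7: on WHITE (5,3): turn R to N, flip to black, move to (4,3). |black|=7
Step 8: on WHITE (4,3): turn R to E, flip to black, move to (4,4). |black|=8
Step 9: on WHITE (4,4): turn R to S, flip to black, move to (5,4). |black|=9
Step 10: on BLACK (5,4): turn L to E, flip to white, move to (5,5). |black|=8
Step 11: on WHITE (5,5): turn R to S, flip to black, move to (6,5). |black|=9
Step 12: on WHITE (6,5): turn R to W, flip to black, move to (6,4). |black|=10
Step 13: on WHITE (6,4): turn R to N, flip to black, move to (5,4). |black|=11
Step 14: on WHITE (5,4): turn R to E, flip to black, move to (5,5). |black|=12
Step 15: on BLACK (5,5): turn L to N, flip to white, move to (4,5). |black|=11
Step 16: on BLACK (4,5): turn L to W, flip to white, move to (4,4). |black|=10
Step 17: on BLACK (4,4): turn L to S, flip to white, move to (5,4). |black|=9
Step 18: on BLACK (5,4): turn L to E, flip to white, move to (5,5). |black|=8
Step 19: on WHITE (5,5): turn R to S, flip to black, move to (6,5). |black|=9

Answer: 6 5 S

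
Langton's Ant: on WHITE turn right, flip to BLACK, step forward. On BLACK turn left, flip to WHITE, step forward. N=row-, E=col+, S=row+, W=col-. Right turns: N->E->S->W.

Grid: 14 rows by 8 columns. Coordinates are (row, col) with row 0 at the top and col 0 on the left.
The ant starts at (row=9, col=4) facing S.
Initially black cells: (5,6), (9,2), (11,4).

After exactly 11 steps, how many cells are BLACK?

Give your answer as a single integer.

Step 1: on WHITE (9,4): turn R to W, flip to black, move to (9,3). |black|=4
Step 2: on WHITE (9,3): turn R to N, flip to black, move to (8,3). |black|=5
Step 3: on WHITE (8,3): turn R to E, flip to black, move to (8,4). |black|=6
Step 4: on WHITE (8,4): turn R to S, flip to black, move to (9,4). |black|=7
Step 5: on BLACK (9,4): turn L to E, flip to white, move to (9,5). |black|=6
Step 6: on WHITE (9,5): turn R to S, flip to black, move to (10,5). |black|=7
Step 7: on WHITE (10,5): turn R to W, flip to black, move to (10,4). |black|=8
Step 8: on WHITE (10,4): turn R to N, flip to black, move to (9,4). |black|=9
Step 9: on WHITE (9,4): turn R to E, flip to black, move to (9,5). |black|=10
Step 10: on BLACK (9,5): turn L to N, flip to white, move to (8,5). |black|=9
Step 11: on WHITE (8,5): turn R to E, flip to black, move to (8,6). |black|=10

Answer: 10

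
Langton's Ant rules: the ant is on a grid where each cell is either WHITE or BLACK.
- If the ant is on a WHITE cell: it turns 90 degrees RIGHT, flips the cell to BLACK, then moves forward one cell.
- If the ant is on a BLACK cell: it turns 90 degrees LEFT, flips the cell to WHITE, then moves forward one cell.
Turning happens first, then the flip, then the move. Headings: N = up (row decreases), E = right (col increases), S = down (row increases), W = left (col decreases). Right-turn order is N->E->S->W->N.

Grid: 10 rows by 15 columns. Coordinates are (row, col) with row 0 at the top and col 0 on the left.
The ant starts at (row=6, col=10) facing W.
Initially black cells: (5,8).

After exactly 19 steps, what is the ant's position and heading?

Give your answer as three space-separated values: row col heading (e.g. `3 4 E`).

Answer: 8 11 S

Derivation:
Step 1: on WHITE (6,10): turn R to N, flip to black, move to (5,10). |black|=2
Step 2: on WHITE (5,10): turn R to E, flip to black, move to (5,11). |black|=3
Step 3: on WHITE (5,11): turn R to S, flip to black, move to (6,11). |black|=4
Step 4: on WHITE (6,11): turn R to W, flip to black, move to (6,10). |black|=5
Step 5: on BLACK (6,10): turn L to S, flip to white, move to (7,10). |black|=4
Step 6: on WHITE (7,10): turn R to W, flip to black, move to (7,9). |black|=5
Step 7: on WHITE (7,9): turn R to N, flip to black, move to (6,9). |black|=6
Step 8: on WHITE (6,9): turn R to E, flip to black, move to (6,10). |black|=7
Step 9: on WHITE (6,10): turn R to S, flip to black, move to (7,10). |black|=8
Step 10: on BLACK (7,10): turn L to E, flip to white, move to (7,11). |black|=7
Step 11: on WHITE (7,11): turn R to S, flip to black, move to (8,11). |black|=8
Step 12: on WHITE (8,11): turn R to W, flip to black, move to (8,10). |black|=9
Step 13: on WHITE (8,10): turn R to N, flip to black, move to (7,10). |black|=10
Step 14: on WHITE (7,10): turn R to E, flip to black, move to (7,11). |black|=11
Step 15: on BLACK (7,11): turn L to N, flip to white, move to (6,11). |black|=10
Step 16: on BLACK (6,11): turn L to W, flip to white, move to (6,10). |black|=9
Step 17: on BLACK (6,10): turn L to S, flip to white, move to (7,10). |black|=8
Step 18: on BLACK (7,10): turn L to E, flip to white, move to (7,11). |black|=7
Step 19: on WHITE (7,11): turn R to S, flip to black, move to (8,11). |black|=8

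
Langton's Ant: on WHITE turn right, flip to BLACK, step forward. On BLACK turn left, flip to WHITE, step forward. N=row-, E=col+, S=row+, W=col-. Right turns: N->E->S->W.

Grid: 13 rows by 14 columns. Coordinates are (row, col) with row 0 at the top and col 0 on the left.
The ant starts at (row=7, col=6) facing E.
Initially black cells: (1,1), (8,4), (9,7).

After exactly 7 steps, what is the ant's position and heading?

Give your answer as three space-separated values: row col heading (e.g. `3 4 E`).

Step 1: on WHITE (7,6): turn R to S, flip to black, move to (8,6). |black|=4
Step 2: on WHITE (8,6): turn R to W, flip to black, move to (8,5). |black|=5
Step 3: on WHITE (8,5): turn R to N, flip to black, move to (7,5). |black|=6
Step 4: on WHITE (7,5): turn R to E, flip to black, move to (7,6). |black|=7
Step 5: on BLACK (7,6): turn L to N, flip to white, move to (6,6). |black|=6
Step 6: on WHITE (6,6): turn R to E, flip to black, move to (6,7). |black|=7
Step 7: on WHITE (6,7): turn R to S, flip to black, move to (7,7). |black|=8

Answer: 7 7 S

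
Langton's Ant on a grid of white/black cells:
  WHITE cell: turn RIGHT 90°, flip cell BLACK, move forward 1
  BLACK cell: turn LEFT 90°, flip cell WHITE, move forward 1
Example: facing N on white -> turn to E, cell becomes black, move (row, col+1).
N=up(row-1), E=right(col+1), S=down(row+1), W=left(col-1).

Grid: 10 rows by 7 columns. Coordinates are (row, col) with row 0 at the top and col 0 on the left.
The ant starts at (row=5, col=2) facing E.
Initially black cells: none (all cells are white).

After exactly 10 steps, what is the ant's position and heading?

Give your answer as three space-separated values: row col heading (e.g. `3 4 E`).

Step 1: on WHITE (5,2): turn R to S, flip to black, move to (6,2). |black|=1
Step 2: on WHITE (6,2): turn R to W, flip to black, move to (6,1). |black|=2
Step 3: on WHITE (6,1): turn R to N, flip to black, move to (5,1). |black|=3
Step 4: on WHITE (5,1): turn R to E, flip to black, move to (5,2). |black|=4
Step 5: on BLACK (5,2): turn L to N, flip to white, move to (4,2). |black|=3
Step 6: on WHITE (4,2): turn R to E, flip to black, move to (4,3). |black|=4
Step 7: on WHITE (4,3): turn R to S, flip to black, move to (5,3). |black|=5
Step 8: on WHITE (5,3): turn R to W, flip to black, move to (5,2). |black|=6
Step 9: on WHITE (5,2): turn R to N, flip to black, move to (4,2). |black|=7
Step 10: on BLACK (4,2): turn L to W, flip to white, move to (4,1). |black|=6

Answer: 4 1 W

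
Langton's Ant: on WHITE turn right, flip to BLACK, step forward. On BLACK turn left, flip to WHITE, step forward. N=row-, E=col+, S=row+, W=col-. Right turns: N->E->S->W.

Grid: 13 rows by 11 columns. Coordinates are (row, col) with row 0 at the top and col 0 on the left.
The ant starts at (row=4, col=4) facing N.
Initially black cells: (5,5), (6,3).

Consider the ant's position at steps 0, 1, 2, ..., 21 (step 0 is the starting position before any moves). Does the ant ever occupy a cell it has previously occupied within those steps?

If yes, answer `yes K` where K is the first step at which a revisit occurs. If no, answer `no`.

Answer: yes 6

Derivation:
Step 1: on WHITE (4,4): turn R to E, flip to black, move to (4,5). |black|=3 — new cell
Step 2: on WHITE (4,5): turn R to S, flip to black, move to (5,5). |black|=4 — new cell
Step 3: on BLACK (5,5): turn L to E, flip to white, move to (5,6). |black|=3 — new cell
Step 4: on WHITE (5,6): turn R to S, flip to black, move to (6,6). |black|=4 — new cell
Step 5: on WHITE (6,6): turn R to W, flip to black, move to (6,5). |black|=5 — new cell
Step 6: on WHITE (6,5): turn R to N, flip to black, move to (5,5). |black|=6 — REVISIT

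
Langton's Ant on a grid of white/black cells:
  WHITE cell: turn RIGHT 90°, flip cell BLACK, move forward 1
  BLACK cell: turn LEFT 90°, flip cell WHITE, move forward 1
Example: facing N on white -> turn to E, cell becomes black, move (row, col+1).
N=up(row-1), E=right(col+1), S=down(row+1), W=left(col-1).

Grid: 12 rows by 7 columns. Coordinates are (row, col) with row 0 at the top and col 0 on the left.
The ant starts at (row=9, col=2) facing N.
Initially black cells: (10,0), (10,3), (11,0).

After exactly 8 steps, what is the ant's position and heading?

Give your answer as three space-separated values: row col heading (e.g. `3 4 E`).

Answer: 9 4 N

Derivation:
Step 1: on WHITE (9,2): turn R to E, flip to black, move to (9,3). |black|=4
Step 2: on WHITE (9,3): turn R to S, flip to black, move to (10,3). |black|=5
Step 3: on BLACK (10,3): turn L to E, flip to white, move to (10,4). |black|=4
Step 4: on WHITE (10,4): turn R to S, flip to black, move to (11,4). |black|=5
Step 5: on WHITE (11,4): turn R to W, flip to black, move to (11,3). |black|=6
Step 6: on WHITE (11,3): turn R to N, flip to black, move to (10,3). |black|=7
Step 7: on WHITE (10,3): turn R to E, flip to black, move to (10,4). |black|=8
Step 8: on BLACK (10,4): turn L to N, flip to white, move to (9,4). |black|=7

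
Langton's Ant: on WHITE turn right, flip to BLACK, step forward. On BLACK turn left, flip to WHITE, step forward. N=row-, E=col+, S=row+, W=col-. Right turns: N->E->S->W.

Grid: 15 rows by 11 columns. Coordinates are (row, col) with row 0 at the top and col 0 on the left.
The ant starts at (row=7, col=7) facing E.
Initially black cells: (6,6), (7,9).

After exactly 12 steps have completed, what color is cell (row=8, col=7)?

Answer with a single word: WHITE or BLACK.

Step 1: on WHITE (7,7): turn R to S, flip to black, move to (8,7). |black|=3
Step 2: on WHITE (8,7): turn R to W, flip to black, move to (8,6). |black|=4
Step 3: on WHITE (8,6): turn R to N, flip to black, move to (7,6). |black|=5
Step 4: on WHITE (7,6): turn R to E, flip to black, move to (7,7). |black|=6
Step 5: on BLACK (7,7): turn L to N, flip to white, move to (6,7). |black|=5
Step 6: on WHITE (6,7): turn R to E, flip to black, move to (6,8). |black|=6
Step 7: on WHITE (6,8): turn R to S, flip to black, move to (7,8). |black|=7
Step 8: on WHITE (7,8): turn R to W, flip to black, move to (7,7). |black|=8
Step 9: on WHITE (7,7): turn R to N, flip to black, move to (6,7). |black|=9
Step 10: on BLACK (6,7): turn L to W, flip to white, move to (6,6). |black|=8
Step 11: on BLACK (6,6): turn L to S, flip to white, move to (7,6). |black|=7
Step 12: on BLACK (7,6): turn L to E, flip to white, move to (7,7). |black|=6

Answer: BLACK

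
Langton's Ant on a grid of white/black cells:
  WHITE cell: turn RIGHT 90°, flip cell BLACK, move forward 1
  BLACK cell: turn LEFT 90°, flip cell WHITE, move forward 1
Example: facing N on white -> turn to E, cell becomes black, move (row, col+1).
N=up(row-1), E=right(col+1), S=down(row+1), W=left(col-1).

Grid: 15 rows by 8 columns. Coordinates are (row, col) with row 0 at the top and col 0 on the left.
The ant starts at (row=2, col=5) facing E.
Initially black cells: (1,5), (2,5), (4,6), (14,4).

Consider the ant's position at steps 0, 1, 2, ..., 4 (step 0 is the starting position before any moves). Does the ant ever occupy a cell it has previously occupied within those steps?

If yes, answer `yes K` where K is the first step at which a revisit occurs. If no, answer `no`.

Step 1: on BLACK (2,5): turn L to N, flip to white, move to (1,5). |black|=3 — new cell
Step 2: on BLACK (1,5): turn L to W, flip to white, move to (1,4). |black|=2 — new cell
Step 3: on WHITE (1,4): turn R to N, flip to black, move to (0,4). |black|=3 — new cell
Step 4: on WHITE (0,4): turn R to E, flip to black, move to (0,5). |black|=4 — new cell
No revisit within 4 steps.

Answer: no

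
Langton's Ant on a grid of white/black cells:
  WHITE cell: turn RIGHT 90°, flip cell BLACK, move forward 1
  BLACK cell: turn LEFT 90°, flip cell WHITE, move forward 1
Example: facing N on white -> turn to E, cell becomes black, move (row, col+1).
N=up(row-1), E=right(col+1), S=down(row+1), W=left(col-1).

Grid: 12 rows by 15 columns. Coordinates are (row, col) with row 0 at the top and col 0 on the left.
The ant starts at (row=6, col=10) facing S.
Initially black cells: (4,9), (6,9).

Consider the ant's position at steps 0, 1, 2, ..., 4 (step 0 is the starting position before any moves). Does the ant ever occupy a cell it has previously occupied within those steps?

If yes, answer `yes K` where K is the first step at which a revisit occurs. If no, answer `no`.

Answer: no

Derivation:
Step 1: on WHITE (6,10): turn R to W, flip to black, move to (6,9). |black|=3 — new cell
Step 2: on BLACK (6,9): turn L to S, flip to white, move to (7,9). |black|=2 — new cell
Step 3: on WHITE (7,9): turn R to W, flip to black, move to (7,8). |black|=3 — new cell
Step 4: on WHITE (7,8): turn R to N, flip to black, move to (6,8). |black|=4 — new cell
No revisit within 4 steps.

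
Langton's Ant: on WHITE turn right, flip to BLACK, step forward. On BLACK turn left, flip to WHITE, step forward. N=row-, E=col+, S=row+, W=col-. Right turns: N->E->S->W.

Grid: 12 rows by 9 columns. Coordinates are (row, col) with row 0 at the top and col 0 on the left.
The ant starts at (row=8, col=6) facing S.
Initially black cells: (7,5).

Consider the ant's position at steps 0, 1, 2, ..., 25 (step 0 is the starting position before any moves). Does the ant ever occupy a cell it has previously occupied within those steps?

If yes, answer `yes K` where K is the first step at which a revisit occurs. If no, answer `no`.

Step 1: on WHITE (8,6): turn R to W, flip to black, move to (8,5). |black|=2 — new cell
Step 2: on WHITE (8,5): turn R to N, flip to black, move to (7,5). |black|=3 — new cell
Step 3: on BLACK (7,5): turn L to W, flip to white, move to (7,4). |black|=2 — new cell
Step 4: on WHITE (7,4): turn R to N, flip to black, move to (6,4). |black|=3 — new cell
Step 5: on WHITE (6,4): turn R to E, flip to black, move to (6,5). |black|=4 — new cell
Step 6: on WHITE (6,5): turn R to S, flip to black, move to (7,5). |black|=5 — REVISIT

Answer: yes 6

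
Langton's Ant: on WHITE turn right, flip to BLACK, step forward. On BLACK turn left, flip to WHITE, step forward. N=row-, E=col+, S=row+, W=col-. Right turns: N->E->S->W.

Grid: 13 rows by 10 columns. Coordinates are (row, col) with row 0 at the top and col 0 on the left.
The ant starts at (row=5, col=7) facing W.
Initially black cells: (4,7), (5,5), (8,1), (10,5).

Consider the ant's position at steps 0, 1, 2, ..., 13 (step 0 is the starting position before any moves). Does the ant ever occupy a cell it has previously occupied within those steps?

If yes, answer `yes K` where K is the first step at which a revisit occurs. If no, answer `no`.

Step 1: on WHITE (5,7): turn R to N, flip to black, move to (4,7). |black|=5 — new cell
Step 2: on BLACK (4,7): turn L to W, flip to white, move to (4,6). |black|=4 — new cell
Step 3: on WHITE (4,6): turn R to N, flip to black, move to (3,6). |black|=5 — new cell
Step 4: on WHITE (3,6): turn R to E, flip to black, move to (3,7). |black|=6 — new cell
Step 5: on WHITE (3,7): turn R to S, flip to black, move to (4,7). |black|=7 — REVISIT

Answer: yes 5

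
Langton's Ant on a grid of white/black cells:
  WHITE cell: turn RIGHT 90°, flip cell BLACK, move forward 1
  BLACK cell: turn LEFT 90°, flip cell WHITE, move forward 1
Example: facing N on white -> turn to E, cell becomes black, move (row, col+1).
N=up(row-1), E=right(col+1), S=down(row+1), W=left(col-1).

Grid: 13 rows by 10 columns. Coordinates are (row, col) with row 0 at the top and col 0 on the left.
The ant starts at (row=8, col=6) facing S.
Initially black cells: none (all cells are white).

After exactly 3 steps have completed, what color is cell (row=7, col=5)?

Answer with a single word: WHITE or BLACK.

Answer: BLACK

Derivation:
Step 1: on WHITE (8,6): turn R to W, flip to black, move to (8,5). |black|=1
Step 2: on WHITE (8,5): turn R to N, flip to black, move to (7,5). |black|=2
Step 3: on WHITE (7,5): turn R to E, flip to black, move to (7,6). |black|=3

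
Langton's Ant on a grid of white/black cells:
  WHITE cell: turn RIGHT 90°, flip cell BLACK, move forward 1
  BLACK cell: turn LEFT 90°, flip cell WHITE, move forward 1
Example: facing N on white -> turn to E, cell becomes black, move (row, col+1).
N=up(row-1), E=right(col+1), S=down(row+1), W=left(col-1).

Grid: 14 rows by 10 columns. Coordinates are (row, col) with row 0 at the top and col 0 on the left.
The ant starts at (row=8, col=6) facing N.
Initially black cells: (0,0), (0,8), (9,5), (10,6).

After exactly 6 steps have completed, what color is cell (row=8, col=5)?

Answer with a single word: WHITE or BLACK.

Answer: BLACK

Derivation:
Step 1: on WHITE (8,6): turn R to E, flip to black, move to (8,7). |black|=5
Step 2: on WHITE (8,7): turn R to S, flip to black, move to (9,7). |black|=6
Step 3: on WHITE (9,7): turn R to W, flip to black, move to (9,6). |black|=7
Step 4: on WHITE (9,6): turn R to N, flip to black, move to (8,6). |black|=8
Step 5: on BLACK (8,6): turn L to W, flip to white, move to (8,5). |black|=7
Step 6: on WHITE (8,5): turn R to N, flip to black, move to (7,5). |black|=8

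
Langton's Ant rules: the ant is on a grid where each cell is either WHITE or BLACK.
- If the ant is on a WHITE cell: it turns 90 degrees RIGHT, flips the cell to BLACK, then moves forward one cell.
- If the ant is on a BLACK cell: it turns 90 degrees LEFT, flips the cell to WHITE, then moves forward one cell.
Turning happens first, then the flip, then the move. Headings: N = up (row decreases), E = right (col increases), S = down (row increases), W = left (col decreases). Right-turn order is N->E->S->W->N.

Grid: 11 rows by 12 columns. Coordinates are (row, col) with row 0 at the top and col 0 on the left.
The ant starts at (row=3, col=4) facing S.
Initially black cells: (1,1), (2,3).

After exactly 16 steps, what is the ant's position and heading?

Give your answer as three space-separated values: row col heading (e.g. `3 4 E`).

Answer: 3 2 S

Derivation:
Step 1: on WHITE (3,4): turn R to W, flip to black, move to (3,3). |black|=3
Step 2: on WHITE (3,3): turn R to N, flip to black, move to (2,3). |black|=4
Step 3: on BLACK (2,3): turn L to W, flip to white, move to (2,2). |black|=3
Step 4: on WHITE (2,2): turn R to N, flip to black, move to (1,2). |black|=4
Step 5: on WHITE (1,2): turn R to E, flip to black, move to (1,3). |black|=5
Step 6: on WHITE (1,3): turn R to S, flip to black, move to (2,3). |black|=6
Step 7: on WHITE (2,3): turn R to W, flip to black, move to (2,2). |black|=7
Step 8: on BLACK (2,2): turn L to S, flip to white, move to (3,2). |black|=6
Step 9: on WHITE (3,2): turn R to W, flip to black, move to (3,1). |black|=7
Step 10: on WHITE (3,1): turn R to N, flip to black, move to (2,1). |black|=8
Step 11: on WHITE (2,1): turn R to E, flip to black, move to (2,2). |black|=9
Step 12: on WHITE (2,2): turn R to S, flip to black, move to (3,2). |black|=10
Step 13: on BLACK (3,2): turn L to E, flip to white, move to (3,3). |black|=9
Step 14: on BLACK (3,3): turn L to N, flip to white, move to (2,3). |black|=8
Step 15: on BLACK (2,3): turn L to W, flip to white, move to (2,2). |black|=7
Step 16: on BLACK (2,2): turn L to S, flip to white, move to (3,2). |black|=6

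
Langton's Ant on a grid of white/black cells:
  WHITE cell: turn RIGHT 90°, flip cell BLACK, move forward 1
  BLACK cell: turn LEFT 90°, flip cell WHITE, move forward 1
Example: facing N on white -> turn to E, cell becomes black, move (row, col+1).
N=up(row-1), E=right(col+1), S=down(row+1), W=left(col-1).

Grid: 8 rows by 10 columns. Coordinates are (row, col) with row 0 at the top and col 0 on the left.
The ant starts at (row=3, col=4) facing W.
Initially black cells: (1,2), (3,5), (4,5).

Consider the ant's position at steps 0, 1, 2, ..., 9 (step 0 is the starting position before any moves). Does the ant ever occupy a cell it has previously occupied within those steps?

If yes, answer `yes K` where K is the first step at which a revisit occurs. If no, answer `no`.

Step 1: on WHITE (3,4): turn R to N, flip to black, move to (2,4). |black|=4 — new cell
Step 2: on WHITE (2,4): turn R to E, flip to black, move to (2,5). |black|=5 — new cell
Step 3: on WHITE (2,5): turn R to S, flip to black, move to (3,5). |black|=6 — new cell
Step 4: on BLACK (3,5): turn L to E, flip to white, move to (3,6). |black|=5 — new cell
Step 5: on WHITE (3,6): turn R to S, flip to black, move to (4,6). |black|=6 — new cell
Step 6: on WHITE (4,6): turn R to W, flip to black, move to (4,5). |black|=7 — new cell
Step 7: on BLACK (4,5): turn L to S, flip to white, move to (5,5). |black|=6 — new cell
Step 8: on WHITE (5,5): turn R to W, flip to black, move to (5,4). |black|=7 — new cell
Step 9: on WHITE (5,4): turn R to N, flip to black, move to (4,4). |black|=8 — new cell
No revisit within 9 steps.

Answer: no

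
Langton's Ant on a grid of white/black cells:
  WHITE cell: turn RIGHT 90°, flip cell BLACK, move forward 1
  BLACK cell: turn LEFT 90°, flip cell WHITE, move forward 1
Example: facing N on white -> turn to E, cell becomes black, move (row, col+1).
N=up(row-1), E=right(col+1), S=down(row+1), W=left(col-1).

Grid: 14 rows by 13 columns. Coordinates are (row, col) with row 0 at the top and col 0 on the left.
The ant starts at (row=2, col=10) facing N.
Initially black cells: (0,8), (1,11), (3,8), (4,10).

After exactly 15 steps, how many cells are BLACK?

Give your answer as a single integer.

Step 1: on WHITE (2,10): turn R to E, flip to black, move to (2,11). |black|=5
Step 2: on WHITE (2,11): turn R to S, flip to black, move to (3,11). |black|=6
Step 3: on WHITE (3,11): turn R to W, flip to black, move to (3,10). |black|=7
Step 4: on WHITE (3,10): turn R to N, flip to black, move to (2,10). |black|=8
Step 5: on BLACK (2,10): turn L to W, flip to white, move to (2,9). |black|=7
Step 6: on WHITE (2,9): turn R to N, flip to black, move to (1,9). |black|=8
Step 7: on WHITE (1,9): turn R to E, flip to black, move to (1,10). |black|=9
Step 8: on WHITE (1,10): turn R to S, flip to black, move to (2,10). |black|=10
Step 9: on WHITE (2,10): turn R to W, flip to black, move to (2,9). |black|=11
Step 10: on BLACK (2,9): turn L to S, flip to white, move to (3,9). |black|=10
Step 11: on WHITE (3,9): turn R to W, flip to black, move to (3,8). |black|=11
Step 12: on BLACK (3,8): turn L to S, flip to white, move to (4,8). |black|=10
Step 13: on WHITE (4,8): turn R to W, flip to black, move to (4,7). |black|=11
Step 14: on WHITE (4,7): turn R to N, flip to black, move to (3,7). |black|=12
Step 15: on WHITE (3,7): turn R to E, flip to black, move to (3,8). |black|=13

Answer: 13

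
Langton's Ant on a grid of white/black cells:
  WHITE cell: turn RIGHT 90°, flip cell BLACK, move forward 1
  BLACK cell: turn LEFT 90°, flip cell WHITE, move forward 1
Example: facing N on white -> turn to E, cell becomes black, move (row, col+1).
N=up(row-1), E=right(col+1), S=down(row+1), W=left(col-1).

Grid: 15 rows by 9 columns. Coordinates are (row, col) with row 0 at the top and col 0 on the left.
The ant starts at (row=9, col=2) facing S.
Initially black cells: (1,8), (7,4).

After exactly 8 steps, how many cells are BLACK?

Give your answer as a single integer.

Step 1: on WHITE (9,2): turn R to W, flip to black, move to (9,1). |black|=3
Step 2: on WHITE (9,1): turn R to N, flip to black, move to (8,1). |black|=4
Step 3: on WHITE (8,1): turn R to E, flip to black, move to (8,2). |black|=5
Step 4: on WHITE (8,2): turn R to S, flip to black, move to (9,2). |black|=6
Step 5: on BLACK (9,2): turn L to E, flip to white, move to (9,3). |black|=5
Step 6: on WHITE (9,3): turn R to S, flip to black, move to (10,3). |black|=6
Step 7: on WHITE (10,3): turn R to W, flip to black, move to (10,2). |black|=7
Step 8: on WHITE (10,2): turn R to N, flip to black, move to (9,2). |black|=8

Answer: 8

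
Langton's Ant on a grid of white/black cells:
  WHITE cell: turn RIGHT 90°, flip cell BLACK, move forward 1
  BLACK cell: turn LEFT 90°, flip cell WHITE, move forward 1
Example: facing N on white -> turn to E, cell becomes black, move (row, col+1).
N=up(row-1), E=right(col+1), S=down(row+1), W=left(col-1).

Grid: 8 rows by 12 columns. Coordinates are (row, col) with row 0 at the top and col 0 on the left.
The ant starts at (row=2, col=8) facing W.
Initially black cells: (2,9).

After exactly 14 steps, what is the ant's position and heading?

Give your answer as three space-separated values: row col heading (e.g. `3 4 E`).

Answer: 1 9 W

Derivation:
Step 1: on WHITE (2,8): turn R to N, flip to black, move to (1,8). |black|=2
Step 2: on WHITE (1,8): turn R to E, flip to black, move to (1,9). |black|=3
Step 3: on WHITE (1,9): turn R to S, flip to black, move to (2,9). |black|=4
Step 4: on BLACK (2,9): turn L to E, flip to white, move to (2,10). |black|=3
Step 5: on WHITE (2,10): turn R to S, flip to black, move to (3,10). |black|=4
Step 6: on WHITE (3,10): turn R to W, flip to black, move to (3,9). |black|=5
Step 7: on WHITE (3,9): turn R to N, flip to black, move to (2,9). |black|=6
Step 8: on WHITE (2,9): turn R to E, flip to black, move to (2,10). |black|=7
Step 9: on BLACK (2,10): turn L to N, flip to white, move to (1,10). |black|=6
Step 10: on WHITE (1,10): turn R to E, flip to black, move to (1,11). |black|=7
Step 11: on WHITE (1,11): turn R to S, flip to black, move to (2,11). |black|=8
Step 12: on WHITE (2,11): turn R to W, flip to black, move to (2,10). |black|=9
Step 13: on WHITE (2,10): turn R to N, flip to black, move to (1,10). |black|=10
Step 14: on BLACK (1,10): turn L to W, flip to white, move to (1,9). |black|=9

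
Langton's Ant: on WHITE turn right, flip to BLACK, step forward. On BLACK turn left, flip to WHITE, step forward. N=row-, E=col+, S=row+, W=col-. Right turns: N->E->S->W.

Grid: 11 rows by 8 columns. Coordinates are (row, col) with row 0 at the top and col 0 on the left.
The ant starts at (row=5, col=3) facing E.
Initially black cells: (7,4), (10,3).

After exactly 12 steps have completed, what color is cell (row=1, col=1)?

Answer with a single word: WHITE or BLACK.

Step 1: on WHITE (5,3): turn R to S, flip to black, move to (6,3). |black|=3
Step 2: on WHITE (6,3): turn R to W, flip to black, move to (6,2). |black|=4
Step 3: on WHITE (6,2): turn R to N, flip to black, move to (5,2). |black|=5
Step 4: on WHITE (5,2): turn R to E, flip to black, move to (5,3). |black|=6
Step 5: on BLACK (5,3): turn L to N, flip to white, move to (4,3). |black|=5
Step 6: on WHITE (4,3): turn R to E, flip to black, move to (4,4). |black|=6
Step 7: on WHITE (4,4): turn R to S, flip to black, move to (5,4). |black|=7
Step 8: on WHITE (5,4): turn R to W, flip to black, move to (5,3). |black|=8
Step 9: on WHITE (5,3): turn R to N, flip to black, move to (4,3). |black|=9
Step 10: on BLACK (4,3): turn L to W, flip to white, move to (4,2). |black|=8
Step 11: on WHITE (4,2): turn R to N, flip to black, move to (3,2). |black|=9
Step 12: on WHITE (3,2): turn R to E, flip to black, move to (3,3). |black|=10

Answer: WHITE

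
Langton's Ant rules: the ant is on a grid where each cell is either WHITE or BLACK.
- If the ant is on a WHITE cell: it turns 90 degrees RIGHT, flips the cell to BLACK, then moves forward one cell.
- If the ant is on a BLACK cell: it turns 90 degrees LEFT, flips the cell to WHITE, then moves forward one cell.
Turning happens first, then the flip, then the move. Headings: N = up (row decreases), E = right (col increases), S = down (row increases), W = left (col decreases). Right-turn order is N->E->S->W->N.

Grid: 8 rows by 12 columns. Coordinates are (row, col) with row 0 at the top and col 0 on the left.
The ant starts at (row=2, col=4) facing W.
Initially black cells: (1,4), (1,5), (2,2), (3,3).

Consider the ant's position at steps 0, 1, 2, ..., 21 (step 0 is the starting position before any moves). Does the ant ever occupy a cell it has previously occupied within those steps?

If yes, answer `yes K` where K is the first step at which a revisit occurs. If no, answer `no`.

Step 1: on WHITE (2,4): turn R to N, flip to black, move to (1,4). |black|=5 — new cell
Step 2: on BLACK (1,4): turn L to W, flip to white, move to (1,3). |black|=4 — new cell
Step 3: on WHITE (1,3): turn R to N, flip to black, move to (0,3). |black|=5 — new cell
Step 4: on WHITE (0,3): turn R to E, flip to black, move to (0,4). |black|=6 — new cell
Step 5: on WHITE (0,4): turn R to S, flip to black, move to (1,4). |black|=7 — REVISIT

Answer: yes 5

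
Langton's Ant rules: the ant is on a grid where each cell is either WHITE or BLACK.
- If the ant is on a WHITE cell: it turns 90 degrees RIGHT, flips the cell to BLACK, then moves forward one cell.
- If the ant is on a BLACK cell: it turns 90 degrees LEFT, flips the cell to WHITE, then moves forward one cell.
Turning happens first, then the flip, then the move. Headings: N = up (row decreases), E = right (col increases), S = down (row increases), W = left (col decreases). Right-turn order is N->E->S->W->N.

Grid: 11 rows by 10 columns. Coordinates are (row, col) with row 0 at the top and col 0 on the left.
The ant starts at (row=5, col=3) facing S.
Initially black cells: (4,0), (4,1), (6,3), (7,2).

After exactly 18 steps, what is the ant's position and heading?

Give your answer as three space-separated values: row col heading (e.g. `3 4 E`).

Answer: 8 2 N

Derivation:
Step 1: on WHITE (5,3): turn R to W, flip to black, move to (5,2). |black|=5
Step 2: on WHITE (5,2): turn R to N, flip to black, move to (4,2). |black|=6
Step 3: on WHITE (4,2): turn R to E, flip to black, move to (4,3). |black|=7
Step 4: on WHITE (4,3): turn R to S, flip to black, move to (5,3). |black|=8
Step 5: on BLACK (5,3): turn L to E, flip to white, move to (5,4). |black|=7
Step 6: on WHITE (5,4): turn R to S, flip to black, move to (6,4). |black|=8
Step 7: on WHITE (6,4): turn R to W, flip to black, move to (6,3). |black|=9
Step 8: on BLACK (6,3): turn L to S, flip to white, move to (7,3). |black|=8
Step 9: on WHITE (7,3): turn R to W, flip to black, move to (7,2). |black|=9
Step 10: on BLACK (7,2): turn L to S, flip to white, move to (8,2). |black|=8
Step 11: on WHITE (8,2): turn R to W, flip to black, move to (8,1). |black|=9
Step 12: on WHITE (8,1): turn R to N, flip to black, move to (7,1). |black|=10
Step 13: on WHITE (7,1): turn R to E, flip to black, move to (7,2). |black|=11
Step 14: on WHITE (7,2): turn R to S, flip to black, move to (8,2). |black|=12
Step 15: on BLACK (8,2): turn L to E, flip to white, move to (8,3). |black|=11
Step 16: on WHITE (8,3): turn R to S, flip to black, move to (9,3). |black|=12
Step 17: on WHITE (9,3): turn R to W, flip to black, move to (9,2). |black|=13
Step 18: on WHITE (9,2): turn R to N, flip to black, move to (8,2). |black|=14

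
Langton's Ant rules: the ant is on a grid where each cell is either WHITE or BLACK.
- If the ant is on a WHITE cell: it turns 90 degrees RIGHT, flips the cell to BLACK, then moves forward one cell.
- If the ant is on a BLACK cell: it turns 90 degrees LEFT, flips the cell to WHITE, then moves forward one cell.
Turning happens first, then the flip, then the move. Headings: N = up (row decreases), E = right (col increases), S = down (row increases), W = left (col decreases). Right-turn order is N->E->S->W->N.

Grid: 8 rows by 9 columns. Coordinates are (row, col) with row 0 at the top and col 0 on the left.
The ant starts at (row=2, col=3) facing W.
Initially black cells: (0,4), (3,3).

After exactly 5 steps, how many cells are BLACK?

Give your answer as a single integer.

Answer: 5

Derivation:
Step 1: on WHITE (2,3): turn R to N, flip to black, move to (1,3). |black|=3
Step 2: on WHITE (1,3): turn R to E, flip to black, move to (1,4). |black|=4
Step 3: on WHITE (1,4): turn R to S, flip to black, move to (2,4). |black|=5
Step 4: on WHITE (2,4): turn R to W, flip to black, move to (2,3). |black|=6
Step 5: on BLACK (2,3): turn L to S, flip to white, move to (3,3). |black|=5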